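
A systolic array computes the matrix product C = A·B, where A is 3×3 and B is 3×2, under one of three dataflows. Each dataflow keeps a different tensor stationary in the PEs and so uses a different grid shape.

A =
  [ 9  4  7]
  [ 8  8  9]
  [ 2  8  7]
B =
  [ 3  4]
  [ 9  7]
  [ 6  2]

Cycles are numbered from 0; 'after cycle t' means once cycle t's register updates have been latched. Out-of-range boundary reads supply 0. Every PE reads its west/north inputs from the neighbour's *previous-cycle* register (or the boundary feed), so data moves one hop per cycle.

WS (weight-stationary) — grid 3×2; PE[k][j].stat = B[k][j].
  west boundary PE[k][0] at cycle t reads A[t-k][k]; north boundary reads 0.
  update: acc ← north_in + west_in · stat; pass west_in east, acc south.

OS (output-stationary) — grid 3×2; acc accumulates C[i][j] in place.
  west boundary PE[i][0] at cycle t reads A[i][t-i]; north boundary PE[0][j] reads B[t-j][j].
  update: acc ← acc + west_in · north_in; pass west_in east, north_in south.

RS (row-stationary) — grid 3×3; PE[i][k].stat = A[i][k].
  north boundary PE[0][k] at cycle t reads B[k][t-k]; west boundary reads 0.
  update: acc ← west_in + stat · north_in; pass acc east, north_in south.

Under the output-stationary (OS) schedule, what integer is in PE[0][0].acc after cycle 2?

PE[0][0].acc = 105

OS (3×2). Following PE[0][0] plus its west/north inputs:
  after 0 — PE[0][0] acc=27, pass-E 9, pass-S 3
  after 1 — PE[0][0] acc=63, pass-E 4, pass-S 9
  after 2 — PE[0][0] acc=105, pass-E 7, pass-S 6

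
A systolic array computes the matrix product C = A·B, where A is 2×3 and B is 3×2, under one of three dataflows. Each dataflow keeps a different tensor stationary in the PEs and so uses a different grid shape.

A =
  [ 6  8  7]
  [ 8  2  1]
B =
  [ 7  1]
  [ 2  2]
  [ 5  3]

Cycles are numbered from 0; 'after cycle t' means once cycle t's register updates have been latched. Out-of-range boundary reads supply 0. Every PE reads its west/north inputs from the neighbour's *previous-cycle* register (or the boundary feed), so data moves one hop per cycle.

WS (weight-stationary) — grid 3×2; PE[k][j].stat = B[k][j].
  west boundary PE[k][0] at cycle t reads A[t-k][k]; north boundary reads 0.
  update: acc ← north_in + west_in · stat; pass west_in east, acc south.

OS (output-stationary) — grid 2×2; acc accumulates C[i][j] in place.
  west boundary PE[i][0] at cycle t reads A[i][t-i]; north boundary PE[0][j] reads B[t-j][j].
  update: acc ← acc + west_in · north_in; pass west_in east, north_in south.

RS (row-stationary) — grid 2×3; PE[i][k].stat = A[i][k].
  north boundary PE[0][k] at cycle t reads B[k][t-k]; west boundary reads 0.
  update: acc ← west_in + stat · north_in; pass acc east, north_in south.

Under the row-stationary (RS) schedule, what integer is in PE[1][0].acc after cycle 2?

PE[1][0].acc = 8

RS 2×3: PE[1][0] cycle-by-cycle (with neighbour feeds):
  0: (0,0).acc=42  regs=<42,7>
  0: (1,0).acc=0  regs=<0,0>
  1: (0,0).acc=6  regs=<6,1>
  1: (1,0).acc=56  regs=<56,7>
  2: (0,0).acc=0  regs=<0,0>
  2: (1,0).acc=8  regs=<8,1>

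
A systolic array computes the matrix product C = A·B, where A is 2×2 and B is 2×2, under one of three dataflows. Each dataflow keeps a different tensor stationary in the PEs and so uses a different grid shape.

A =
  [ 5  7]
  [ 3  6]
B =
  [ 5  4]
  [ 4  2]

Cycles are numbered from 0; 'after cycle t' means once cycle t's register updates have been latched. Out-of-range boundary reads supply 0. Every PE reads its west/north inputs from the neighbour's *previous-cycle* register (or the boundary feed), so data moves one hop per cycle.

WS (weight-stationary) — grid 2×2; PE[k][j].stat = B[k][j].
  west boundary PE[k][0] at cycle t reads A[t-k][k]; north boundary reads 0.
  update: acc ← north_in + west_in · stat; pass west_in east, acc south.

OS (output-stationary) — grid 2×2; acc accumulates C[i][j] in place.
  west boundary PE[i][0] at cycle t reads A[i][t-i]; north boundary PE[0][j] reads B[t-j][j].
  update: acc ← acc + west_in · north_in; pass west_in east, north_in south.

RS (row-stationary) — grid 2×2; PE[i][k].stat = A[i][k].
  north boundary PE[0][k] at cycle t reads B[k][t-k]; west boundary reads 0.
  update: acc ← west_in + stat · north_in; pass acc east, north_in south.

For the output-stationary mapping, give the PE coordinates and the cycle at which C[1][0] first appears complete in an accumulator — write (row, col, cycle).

OS — PE[1][0] is where C[1][0] collects:
  @0  [1,0]  acc 0  |  →0  ↓0
  @1  [1,0]  acc 15  |  →3  ↓5
  @2  [1,0]  acc 39  |  →6  ↓4

(row, col, cycle) = (1, 0, 2)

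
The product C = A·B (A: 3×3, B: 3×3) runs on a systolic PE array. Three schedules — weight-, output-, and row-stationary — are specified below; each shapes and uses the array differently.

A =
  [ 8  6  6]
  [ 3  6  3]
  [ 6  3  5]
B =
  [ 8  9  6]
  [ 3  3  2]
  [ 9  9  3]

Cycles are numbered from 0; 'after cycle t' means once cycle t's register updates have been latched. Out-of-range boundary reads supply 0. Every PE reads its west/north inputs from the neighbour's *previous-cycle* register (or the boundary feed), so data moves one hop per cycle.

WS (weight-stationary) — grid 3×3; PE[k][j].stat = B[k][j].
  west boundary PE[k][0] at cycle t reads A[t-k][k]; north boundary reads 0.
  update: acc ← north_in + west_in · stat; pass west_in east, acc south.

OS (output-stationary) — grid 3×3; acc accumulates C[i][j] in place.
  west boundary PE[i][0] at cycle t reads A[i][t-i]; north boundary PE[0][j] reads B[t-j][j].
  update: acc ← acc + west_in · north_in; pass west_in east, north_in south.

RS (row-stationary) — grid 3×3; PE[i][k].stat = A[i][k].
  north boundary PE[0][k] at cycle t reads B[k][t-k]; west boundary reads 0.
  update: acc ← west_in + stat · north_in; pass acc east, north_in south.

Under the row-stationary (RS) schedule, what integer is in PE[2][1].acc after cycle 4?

RS on a 3×3 grid — tracing PE[2][1] and its feeders:
  cycle 0: PE[1][1] → acc 0, east 0, south 0
  cycle 0: PE[2][0] → acc 0, east 0, south 0
  cycle 0: PE[2][1] → acc 0, east 0, south 0
  cycle 1: PE[1][1] → acc 0, east 0, south 0
  cycle 1: PE[2][0] → acc 0, east 0, south 0
  cycle 1: PE[2][1] → acc 0, east 0, south 0
  cycle 2: PE[1][1] → acc 42, east 42, south 3
  cycle 2: PE[2][0] → acc 48, east 48, south 8
  cycle 2: PE[2][1] → acc 0, east 0, south 0
  cycle 3: PE[1][1] → acc 45, east 45, south 3
  cycle 3: PE[2][0] → acc 54, east 54, south 9
  cycle 3: PE[2][1] → acc 57, east 57, south 3
  cycle 4: PE[1][1] → acc 30, east 30, south 2
  cycle 4: PE[2][0] → acc 36, east 36, south 6
  cycle 4: PE[2][1] → acc 63, east 63, south 3

PE[2][1].acc = 63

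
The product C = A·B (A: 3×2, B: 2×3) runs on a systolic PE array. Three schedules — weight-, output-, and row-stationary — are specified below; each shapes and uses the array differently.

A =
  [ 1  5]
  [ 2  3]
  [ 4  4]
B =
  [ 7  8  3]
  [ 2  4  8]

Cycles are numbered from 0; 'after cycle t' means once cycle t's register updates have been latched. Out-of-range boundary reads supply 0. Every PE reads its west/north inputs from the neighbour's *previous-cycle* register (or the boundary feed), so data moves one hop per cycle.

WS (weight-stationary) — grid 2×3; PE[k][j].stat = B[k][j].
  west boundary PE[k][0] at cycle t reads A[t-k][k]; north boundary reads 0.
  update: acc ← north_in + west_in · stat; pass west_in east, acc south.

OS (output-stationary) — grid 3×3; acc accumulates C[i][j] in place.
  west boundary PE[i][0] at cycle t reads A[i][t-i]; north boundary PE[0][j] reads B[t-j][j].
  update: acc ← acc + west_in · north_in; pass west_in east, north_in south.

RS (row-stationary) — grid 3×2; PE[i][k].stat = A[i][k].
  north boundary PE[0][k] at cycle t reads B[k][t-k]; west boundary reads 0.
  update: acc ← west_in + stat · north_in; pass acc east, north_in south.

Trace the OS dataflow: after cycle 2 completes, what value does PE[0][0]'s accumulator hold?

PE[0][0].acc = 17

Tracing OS — 3×3 array, target PE[0][0]:
  after 0 — PE[0][0] acc=7, pass-E 1, pass-S 7
  after 1 — PE[0][0] acc=17, pass-E 5, pass-S 2
  after 2 — PE[0][0] acc=17, pass-E 0, pass-S 0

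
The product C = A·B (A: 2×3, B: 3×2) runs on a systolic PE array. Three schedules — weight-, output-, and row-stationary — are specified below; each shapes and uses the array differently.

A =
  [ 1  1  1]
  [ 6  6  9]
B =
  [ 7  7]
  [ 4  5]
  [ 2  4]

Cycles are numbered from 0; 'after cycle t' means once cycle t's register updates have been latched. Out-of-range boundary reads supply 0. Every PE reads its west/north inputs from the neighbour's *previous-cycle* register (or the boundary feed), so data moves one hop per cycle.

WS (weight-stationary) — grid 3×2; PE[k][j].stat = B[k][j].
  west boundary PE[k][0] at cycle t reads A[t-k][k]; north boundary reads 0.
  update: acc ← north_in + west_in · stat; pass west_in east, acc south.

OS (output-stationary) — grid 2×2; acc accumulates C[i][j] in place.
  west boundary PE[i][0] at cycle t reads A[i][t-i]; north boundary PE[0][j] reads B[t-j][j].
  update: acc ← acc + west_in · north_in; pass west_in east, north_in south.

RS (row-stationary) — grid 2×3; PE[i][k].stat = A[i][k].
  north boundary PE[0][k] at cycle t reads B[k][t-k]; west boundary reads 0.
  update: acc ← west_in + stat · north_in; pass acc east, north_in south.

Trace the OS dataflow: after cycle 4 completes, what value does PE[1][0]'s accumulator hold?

OS (2×2). Following PE[1][0] plus its west/north inputs:
  after 0 — PE[0][0] acc=7, pass-E 1, pass-S 7
  after 0 — PE[1][0] acc=0, pass-E 0, pass-S 0
  after 1 — PE[0][0] acc=11, pass-E 1, pass-S 4
  after 1 — PE[1][0] acc=42, pass-E 6, pass-S 7
  after 2 — PE[0][0] acc=13, pass-E 1, pass-S 2
  after 2 — PE[1][0] acc=66, pass-E 6, pass-S 4
  after 3 — PE[0][0] acc=13, pass-E 0, pass-S 0
  after 3 — PE[1][0] acc=84, pass-E 9, pass-S 2
  after 4 — PE[0][0] acc=13, pass-E 0, pass-S 0
  after 4 — PE[1][0] acc=84, pass-E 0, pass-S 0

PE[1][0].acc = 84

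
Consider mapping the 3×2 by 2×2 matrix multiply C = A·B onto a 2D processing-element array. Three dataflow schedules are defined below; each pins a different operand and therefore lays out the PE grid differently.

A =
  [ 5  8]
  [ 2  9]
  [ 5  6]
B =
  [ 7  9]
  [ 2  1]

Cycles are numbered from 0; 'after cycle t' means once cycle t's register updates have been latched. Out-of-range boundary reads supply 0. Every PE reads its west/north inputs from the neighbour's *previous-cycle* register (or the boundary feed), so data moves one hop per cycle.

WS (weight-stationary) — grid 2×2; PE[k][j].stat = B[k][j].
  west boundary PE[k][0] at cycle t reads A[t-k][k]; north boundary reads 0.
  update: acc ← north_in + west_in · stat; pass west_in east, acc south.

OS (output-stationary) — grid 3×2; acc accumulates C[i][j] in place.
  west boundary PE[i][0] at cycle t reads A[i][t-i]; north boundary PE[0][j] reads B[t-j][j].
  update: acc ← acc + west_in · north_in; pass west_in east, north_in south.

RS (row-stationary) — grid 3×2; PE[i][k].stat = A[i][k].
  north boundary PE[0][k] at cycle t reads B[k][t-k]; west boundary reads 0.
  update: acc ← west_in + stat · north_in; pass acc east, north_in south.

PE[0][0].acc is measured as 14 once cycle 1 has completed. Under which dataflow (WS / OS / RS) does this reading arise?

WS (2×2 grid), PE[0][0]:
  c0 r0c0: 35 / 5 / 35
  c1 r0c0: 14 / 2 / 14
OS (3×2 grid), PE[0][0]:
  c0 r0c0: 35 / 5 / 7
  c1 r0c0: 51 / 8 / 2
RS (3×2 grid), PE[0][0]:
  c0 r0c0: 35 / 35 / 7
  c1 r0c0: 45 / 45 / 9

dataflow = WS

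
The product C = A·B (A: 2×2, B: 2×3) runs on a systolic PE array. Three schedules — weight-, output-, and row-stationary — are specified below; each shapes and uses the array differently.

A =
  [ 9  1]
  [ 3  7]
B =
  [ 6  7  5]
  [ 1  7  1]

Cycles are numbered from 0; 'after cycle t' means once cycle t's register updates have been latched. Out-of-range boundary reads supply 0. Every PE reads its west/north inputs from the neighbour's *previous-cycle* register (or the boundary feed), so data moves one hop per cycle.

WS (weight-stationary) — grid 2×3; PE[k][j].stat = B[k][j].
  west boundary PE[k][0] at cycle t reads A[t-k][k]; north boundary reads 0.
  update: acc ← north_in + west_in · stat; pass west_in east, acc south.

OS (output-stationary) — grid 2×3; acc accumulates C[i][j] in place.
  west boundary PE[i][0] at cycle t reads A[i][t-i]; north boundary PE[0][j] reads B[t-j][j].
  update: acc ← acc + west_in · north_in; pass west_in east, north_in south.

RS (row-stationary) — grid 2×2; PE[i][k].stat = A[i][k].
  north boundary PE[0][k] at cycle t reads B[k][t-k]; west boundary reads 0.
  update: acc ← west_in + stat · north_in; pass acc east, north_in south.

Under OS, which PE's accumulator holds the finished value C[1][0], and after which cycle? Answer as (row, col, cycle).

OS: C[1][0] accumulates in PE[1][0]:
  cycle 0: PE[1][0] → acc 0, east 0, south 0
  cycle 1: PE[1][0] → acc 18, east 3, south 6
  cycle 2: PE[1][0] → acc 25, east 7, south 1

(row, col, cycle) = (1, 0, 2)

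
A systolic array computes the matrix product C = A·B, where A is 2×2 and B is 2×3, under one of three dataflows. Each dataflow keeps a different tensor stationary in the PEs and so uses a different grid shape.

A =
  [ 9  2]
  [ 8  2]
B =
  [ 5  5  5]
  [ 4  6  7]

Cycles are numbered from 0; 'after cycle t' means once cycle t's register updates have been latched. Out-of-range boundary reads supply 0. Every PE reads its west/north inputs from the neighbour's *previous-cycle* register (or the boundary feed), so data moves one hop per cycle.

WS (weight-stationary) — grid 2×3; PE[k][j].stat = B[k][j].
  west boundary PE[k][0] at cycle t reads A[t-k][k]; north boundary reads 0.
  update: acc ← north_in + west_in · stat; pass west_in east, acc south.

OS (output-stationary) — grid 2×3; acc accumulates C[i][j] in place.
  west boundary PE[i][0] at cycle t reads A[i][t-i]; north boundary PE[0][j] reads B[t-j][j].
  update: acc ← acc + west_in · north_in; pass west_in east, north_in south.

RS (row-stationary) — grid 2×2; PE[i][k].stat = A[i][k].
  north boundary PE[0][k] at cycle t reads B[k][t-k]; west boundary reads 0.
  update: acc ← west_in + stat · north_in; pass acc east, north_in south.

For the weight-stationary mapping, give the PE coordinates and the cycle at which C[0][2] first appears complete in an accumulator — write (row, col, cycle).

(row, col, cycle) = (1, 2, 3)

WS — PE[1][2] is where C[0][2] collects:
  @0  [1,2]  acc 0  |  →0  ↓0
  @1  [1,2]  acc 0  |  →0  ↓0
  @2  [1,2]  acc 0  |  →0  ↓0
  @3  [1,2]  acc 59  |  →2  ↓59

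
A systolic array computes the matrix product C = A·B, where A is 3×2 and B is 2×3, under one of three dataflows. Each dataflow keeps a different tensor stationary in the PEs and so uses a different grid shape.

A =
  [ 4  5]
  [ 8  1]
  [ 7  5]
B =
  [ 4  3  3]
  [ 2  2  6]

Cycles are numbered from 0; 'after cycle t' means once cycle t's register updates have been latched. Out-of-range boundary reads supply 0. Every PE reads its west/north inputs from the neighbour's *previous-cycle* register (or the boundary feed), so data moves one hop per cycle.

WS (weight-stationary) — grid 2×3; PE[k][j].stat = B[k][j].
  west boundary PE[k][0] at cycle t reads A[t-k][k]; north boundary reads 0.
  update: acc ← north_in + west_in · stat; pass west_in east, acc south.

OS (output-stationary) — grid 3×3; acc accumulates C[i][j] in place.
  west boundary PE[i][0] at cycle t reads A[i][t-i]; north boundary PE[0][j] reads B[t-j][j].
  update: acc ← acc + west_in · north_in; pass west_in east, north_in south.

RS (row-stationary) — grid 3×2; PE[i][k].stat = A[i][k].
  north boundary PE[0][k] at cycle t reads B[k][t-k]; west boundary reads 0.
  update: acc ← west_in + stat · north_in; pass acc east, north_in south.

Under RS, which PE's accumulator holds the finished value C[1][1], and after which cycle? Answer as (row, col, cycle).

RS: C[1][1] accumulates in PE[1][1]:
  after 0 — PE[1][1] acc=0, pass-E 0, pass-S 0
  after 1 — PE[1][1] acc=0, pass-E 0, pass-S 0
  after 2 — PE[1][1] acc=34, pass-E 34, pass-S 2
  after 3 — PE[1][1] acc=26, pass-E 26, pass-S 2

(row, col, cycle) = (1, 1, 3)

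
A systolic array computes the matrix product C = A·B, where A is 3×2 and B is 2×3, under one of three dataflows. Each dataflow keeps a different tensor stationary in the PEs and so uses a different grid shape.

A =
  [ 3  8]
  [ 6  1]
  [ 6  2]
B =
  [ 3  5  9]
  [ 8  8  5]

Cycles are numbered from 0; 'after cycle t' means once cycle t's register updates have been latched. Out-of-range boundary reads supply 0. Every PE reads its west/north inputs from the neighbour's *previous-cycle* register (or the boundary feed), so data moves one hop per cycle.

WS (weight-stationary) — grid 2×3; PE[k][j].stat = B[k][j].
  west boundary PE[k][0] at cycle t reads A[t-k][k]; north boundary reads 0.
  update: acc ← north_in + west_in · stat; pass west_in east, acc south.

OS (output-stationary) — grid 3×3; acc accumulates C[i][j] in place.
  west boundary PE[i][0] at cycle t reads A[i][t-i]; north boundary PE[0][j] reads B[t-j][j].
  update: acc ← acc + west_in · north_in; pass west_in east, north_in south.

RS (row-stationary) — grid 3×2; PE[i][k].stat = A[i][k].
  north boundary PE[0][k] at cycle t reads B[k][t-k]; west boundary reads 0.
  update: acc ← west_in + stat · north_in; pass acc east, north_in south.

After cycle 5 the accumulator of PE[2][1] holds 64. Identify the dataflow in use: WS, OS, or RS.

WS (2×3): PE[2][1] does not exist.
Under OS (3×3), PE[2][1]:
  cycle 0: PE[2][1] → acc 0, east 0, south 0
  cycle 1: PE[2][1] → acc 0, east 0, south 0
  cycle 2: PE[2][1] → acc 0, east 0, south 0
  cycle 3: PE[2][1] → acc 30, east 6, south 5
  cycle 4: PE[2][1] → acc 46, east 2, south 8
  cycle 5: PE[2][1] → acc 46, east 0, south 0
Under RS (3×2), PE[2][1]:
  cycle 0: PE[2][1] → acc 0, east 0, south 0
  cycle 1: PE[2][1] → acc 0, east 0, south 0
  cycle 2: PE[2][1] → acc 0, east 0, south 0
  cycle 3: PE[2][1] → acc 34, east 34, south 8
  cycle 4: PE[2][1] → acc 46, east 46, south 8
  cycle 5: PE[2][1] → acc 64, east 64, south 5

dataflow = RS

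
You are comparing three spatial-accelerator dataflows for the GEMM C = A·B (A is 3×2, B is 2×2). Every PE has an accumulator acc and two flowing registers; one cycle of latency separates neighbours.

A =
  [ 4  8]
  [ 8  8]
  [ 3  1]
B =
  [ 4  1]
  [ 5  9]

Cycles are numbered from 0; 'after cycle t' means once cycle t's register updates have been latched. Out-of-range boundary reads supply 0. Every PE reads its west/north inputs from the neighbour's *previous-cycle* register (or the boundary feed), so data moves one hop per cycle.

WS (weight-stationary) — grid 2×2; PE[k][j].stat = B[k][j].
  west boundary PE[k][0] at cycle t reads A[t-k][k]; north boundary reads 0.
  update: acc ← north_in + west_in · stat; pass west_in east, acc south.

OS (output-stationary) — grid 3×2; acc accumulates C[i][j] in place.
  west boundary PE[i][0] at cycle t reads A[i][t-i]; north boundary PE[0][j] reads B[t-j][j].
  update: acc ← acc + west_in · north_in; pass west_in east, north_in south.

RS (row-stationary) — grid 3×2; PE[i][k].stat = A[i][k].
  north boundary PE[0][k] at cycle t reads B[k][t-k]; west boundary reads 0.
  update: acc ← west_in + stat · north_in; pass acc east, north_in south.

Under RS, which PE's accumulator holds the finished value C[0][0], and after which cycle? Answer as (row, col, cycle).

(row, col, cycle) = (0, 1, 1)

RS — PE[0][1] is where C[0][0] collects:
  c0 r0c1: 0 / 0 / 0
  c1 r0c1: 56 / 56 / 5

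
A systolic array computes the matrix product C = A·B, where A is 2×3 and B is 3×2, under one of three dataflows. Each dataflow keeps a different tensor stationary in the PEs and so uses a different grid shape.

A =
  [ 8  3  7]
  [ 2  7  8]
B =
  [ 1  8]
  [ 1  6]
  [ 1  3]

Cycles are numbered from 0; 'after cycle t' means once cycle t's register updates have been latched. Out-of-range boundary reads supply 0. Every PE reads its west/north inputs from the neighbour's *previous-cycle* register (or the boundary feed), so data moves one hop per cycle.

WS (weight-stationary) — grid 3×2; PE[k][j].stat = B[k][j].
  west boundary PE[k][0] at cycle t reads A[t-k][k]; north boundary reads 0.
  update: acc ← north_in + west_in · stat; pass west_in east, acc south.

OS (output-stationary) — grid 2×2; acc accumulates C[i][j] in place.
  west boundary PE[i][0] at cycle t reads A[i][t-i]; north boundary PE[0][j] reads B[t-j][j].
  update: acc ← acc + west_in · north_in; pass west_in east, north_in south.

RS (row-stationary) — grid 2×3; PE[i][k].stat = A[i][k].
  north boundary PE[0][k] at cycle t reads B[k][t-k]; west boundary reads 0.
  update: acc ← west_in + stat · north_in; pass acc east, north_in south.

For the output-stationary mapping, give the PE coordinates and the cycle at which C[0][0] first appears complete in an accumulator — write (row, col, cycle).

OS: C[0][0] accumulates in PE[0][0]:
  step 0 · PE0,0: acc=8; fwd→8 fwd↓1
  step 1 · PE0,0: acc=11; fwd→3 fwd↓1
  step 2 · PE0,0: acc=18; fwd→7 fwd↓1

(row, col, cycle) = (0, 0, 2)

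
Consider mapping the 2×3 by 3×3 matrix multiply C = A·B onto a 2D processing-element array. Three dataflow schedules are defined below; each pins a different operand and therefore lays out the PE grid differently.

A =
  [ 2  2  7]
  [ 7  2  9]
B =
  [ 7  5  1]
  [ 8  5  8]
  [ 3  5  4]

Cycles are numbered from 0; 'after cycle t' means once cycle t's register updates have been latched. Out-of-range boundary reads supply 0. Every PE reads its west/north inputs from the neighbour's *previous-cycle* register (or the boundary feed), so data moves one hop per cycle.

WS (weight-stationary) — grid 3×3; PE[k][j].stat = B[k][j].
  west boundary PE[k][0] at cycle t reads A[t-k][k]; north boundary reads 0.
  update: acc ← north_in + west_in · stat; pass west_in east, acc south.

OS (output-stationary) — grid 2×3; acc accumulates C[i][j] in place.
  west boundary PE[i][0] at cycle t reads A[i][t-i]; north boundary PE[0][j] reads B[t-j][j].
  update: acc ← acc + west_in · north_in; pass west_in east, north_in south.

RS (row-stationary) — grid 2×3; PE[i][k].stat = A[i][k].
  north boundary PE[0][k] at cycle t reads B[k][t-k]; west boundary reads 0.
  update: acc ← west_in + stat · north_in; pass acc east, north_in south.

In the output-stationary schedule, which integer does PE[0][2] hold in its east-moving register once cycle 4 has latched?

register = 7

OS 2×3: PE[0][2] cycle-by-cycle (with neighbour feeds):
  after 0 — PE[0][1] acc=0, pass-E 0, pass-S 0
  after 0 — PE[0][2] acc=0, pass-E 0, pass-S 0
  after 1 — PE[0][1] acc=10, pass-E 2, pass-S 5
  after 1 — PE[0][2] acc=0, pass-E 0, pass-S 0
  after 2 — PE[0][1] acc=20, pass-E 2, pass-S 5
  after 2 — PE[0][2] acc=2, pass-E 2, pass-S 1
  after 3 — PE[0][1] acc=55, pass-E 7, pass-S 5
  after 3 — PE[0][2] acc=18, pass-E 2, pass-S 8
  after 4 — PE[0][1] acc=55, pass-E 0, pass-S 0
  after 4 — PE[0][2] acc=46, pass-E 7, pass-S 4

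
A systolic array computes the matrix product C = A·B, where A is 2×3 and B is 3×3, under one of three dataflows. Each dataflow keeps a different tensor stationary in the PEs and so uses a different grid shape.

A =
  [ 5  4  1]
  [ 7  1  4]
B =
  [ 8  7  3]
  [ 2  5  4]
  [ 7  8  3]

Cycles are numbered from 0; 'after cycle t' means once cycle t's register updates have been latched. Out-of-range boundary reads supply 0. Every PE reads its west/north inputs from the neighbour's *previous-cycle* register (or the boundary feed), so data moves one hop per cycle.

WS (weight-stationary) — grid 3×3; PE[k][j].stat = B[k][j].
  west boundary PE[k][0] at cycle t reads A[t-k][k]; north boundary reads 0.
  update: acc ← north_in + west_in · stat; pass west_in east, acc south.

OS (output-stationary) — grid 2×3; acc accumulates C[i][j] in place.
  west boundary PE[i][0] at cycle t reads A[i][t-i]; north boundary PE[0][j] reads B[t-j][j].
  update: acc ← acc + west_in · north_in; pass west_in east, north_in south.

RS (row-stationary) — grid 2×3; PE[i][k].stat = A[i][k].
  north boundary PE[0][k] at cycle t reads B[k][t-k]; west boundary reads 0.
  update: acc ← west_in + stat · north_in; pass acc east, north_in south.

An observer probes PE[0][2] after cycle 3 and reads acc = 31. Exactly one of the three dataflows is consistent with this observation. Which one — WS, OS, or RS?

— WS: 3×3; PE[0][2] trace:
  after 0 — PE[0][2] acc=0, pass-E 0, pass-S 0
  after 1 — PE[0][2] acc=0, pass-E 0, pass-S 0
  after 2 — PE[0][2] acc=15, pass-E 5, pass-S 15
  after 3 — PE[0][2] acc=21, pass-E 7, pass-S 21
— OS: 2×3; PE[0][2] trace:
  after 0 — PE[0][2] acc=0, pass-E 0, pass-S 0
  after 1 — PE[0][2] acc=0, pass-E 0, pass-S 0
  after 2 — PE[0][2] acc=15, pass-E 5, pass-S 3
  after 3 — PE[0][2] acc=31, pass-E 4, pass-S 4
— RS: 2×3; PE[0][2] trace:
  after 0 — PE[0][2] acc=0, pass-E 0, pass-S 0
  after 1 — PE[0][2] acc=0, pass-E 0, pass-S 0
  after 2 — PE[0][2] acc=55, pass-E 55, pass-S 7
  after 3 — PE[0][2] acc=63, pass-E 63, pass-S 8

dataflow = OS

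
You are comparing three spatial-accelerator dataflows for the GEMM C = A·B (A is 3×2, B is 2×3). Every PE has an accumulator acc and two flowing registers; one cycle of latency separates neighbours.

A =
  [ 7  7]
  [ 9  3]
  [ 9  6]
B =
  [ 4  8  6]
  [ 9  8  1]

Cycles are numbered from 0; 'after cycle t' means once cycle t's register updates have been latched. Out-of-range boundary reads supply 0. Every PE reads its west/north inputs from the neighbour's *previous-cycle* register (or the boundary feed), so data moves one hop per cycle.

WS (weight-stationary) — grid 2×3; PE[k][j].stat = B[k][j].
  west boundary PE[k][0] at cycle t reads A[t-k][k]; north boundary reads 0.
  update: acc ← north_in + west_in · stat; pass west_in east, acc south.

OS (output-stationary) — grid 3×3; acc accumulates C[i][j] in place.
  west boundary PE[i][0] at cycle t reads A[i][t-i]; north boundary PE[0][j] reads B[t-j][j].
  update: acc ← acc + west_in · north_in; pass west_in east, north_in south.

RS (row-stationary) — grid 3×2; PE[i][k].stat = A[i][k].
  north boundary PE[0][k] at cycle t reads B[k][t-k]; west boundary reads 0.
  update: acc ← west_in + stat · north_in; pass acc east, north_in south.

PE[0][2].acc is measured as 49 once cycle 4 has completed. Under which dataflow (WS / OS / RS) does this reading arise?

— WS: 2×3; PE[0][2] trace:
  @0  [0,2]  acc 0  |  →0  ↓0
  @1  [0,2]  acc 0  |  →0  ↓0
  @2  [0,2]  acc 42  |  →7  ↓42
  @3  [0,2]  acc 54  |  →9  ↓54
  @4  [0,2]  acc 54  |  →9  ↓54
— OS: 3×3; PE[0][2] trace:
  @0  [0,2]  acc 0  |  →0  ↓0
  @1  [0,2]  acc 0  |  →0  ↓0
  @2  [0,2]  acc 42  |  →7  ↓6
  @3  [0,2]  acc 49  |  →7  ↓1
  @4  [0,2]  acc 49  |  →0  ↓0
RS: PE[0][2] is outside its 3×2 grid.

dataflow = OS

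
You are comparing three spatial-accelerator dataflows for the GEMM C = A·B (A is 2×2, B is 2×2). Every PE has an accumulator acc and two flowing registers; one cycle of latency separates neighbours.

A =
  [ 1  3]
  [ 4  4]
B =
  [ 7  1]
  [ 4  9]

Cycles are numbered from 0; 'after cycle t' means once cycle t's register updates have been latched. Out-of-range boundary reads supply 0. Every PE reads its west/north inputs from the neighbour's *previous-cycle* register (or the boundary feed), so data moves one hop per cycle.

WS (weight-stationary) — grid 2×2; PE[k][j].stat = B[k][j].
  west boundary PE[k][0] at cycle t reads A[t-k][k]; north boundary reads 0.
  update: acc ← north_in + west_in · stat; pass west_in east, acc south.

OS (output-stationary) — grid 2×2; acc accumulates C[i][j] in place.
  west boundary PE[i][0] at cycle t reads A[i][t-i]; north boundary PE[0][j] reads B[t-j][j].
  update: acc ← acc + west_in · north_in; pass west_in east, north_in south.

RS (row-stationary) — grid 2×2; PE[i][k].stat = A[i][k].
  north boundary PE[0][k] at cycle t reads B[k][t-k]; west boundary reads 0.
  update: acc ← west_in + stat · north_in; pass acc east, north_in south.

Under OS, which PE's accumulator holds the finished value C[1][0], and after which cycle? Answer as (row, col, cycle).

(row, col, cycle) = (1, 0, 2)

OS — PE[1][0] is where C[1][0] collects:
  0: (1,0).acc=0  regs=<0,0>
  1: (1,0).acc=28  regs=<4,7>
  2: (1,0).acc=44  regs=<4,4>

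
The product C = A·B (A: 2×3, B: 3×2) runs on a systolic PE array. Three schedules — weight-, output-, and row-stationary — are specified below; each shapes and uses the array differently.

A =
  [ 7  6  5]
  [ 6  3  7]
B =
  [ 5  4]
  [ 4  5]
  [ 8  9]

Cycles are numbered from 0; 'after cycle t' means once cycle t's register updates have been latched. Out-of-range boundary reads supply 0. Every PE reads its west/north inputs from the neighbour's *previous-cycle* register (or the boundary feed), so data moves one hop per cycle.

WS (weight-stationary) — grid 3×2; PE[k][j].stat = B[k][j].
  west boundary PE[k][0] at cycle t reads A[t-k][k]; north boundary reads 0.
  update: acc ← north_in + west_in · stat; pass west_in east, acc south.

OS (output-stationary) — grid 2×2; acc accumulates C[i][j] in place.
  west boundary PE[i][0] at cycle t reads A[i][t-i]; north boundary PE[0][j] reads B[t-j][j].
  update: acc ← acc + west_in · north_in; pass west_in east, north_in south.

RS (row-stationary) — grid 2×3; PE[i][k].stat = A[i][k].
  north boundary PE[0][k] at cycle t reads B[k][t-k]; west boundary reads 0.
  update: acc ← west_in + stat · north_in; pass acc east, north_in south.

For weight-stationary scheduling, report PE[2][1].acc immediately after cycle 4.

PE[2][1].acc = 102

Tracing WS — 3×2 array, target PE[2][1]:
  t=0 PE[1][1]: acc=0 h=0 v=0
  t=0 PE[2][0]: acc=0 h=0 v=0
  t=0 PE[2][1]: acc=0 h=0 v=0
  t=1 PE[1][1]: acc=0 h=0 v=0
  t=1 PE[2][0]: acc=0 h=0 v=0
  t=1 PE[2][1]: acc=0 h=0 v=0
  t=2 PE[1][1]: acc=58 h=6 v=58
  t=2 PE[2][0]: acc=99 h=5 v=99
  t=2 PE[2][1]: acc=0 h=0 v=0
  t=3 PE[1][1]: acc=39 h=3 v=39
  t=3 PE[2][0]: acc=98 h=7 v=98
  t=3 PE[2][1]: acc=103 h=5 v=103
  t=4 PE[1][1]: acc=0 h=0 v=0
  t=4 PE[2][0]: acc=0 h=0 v=0
  t=4 PE[2][1]: acc=102 h=7 v=102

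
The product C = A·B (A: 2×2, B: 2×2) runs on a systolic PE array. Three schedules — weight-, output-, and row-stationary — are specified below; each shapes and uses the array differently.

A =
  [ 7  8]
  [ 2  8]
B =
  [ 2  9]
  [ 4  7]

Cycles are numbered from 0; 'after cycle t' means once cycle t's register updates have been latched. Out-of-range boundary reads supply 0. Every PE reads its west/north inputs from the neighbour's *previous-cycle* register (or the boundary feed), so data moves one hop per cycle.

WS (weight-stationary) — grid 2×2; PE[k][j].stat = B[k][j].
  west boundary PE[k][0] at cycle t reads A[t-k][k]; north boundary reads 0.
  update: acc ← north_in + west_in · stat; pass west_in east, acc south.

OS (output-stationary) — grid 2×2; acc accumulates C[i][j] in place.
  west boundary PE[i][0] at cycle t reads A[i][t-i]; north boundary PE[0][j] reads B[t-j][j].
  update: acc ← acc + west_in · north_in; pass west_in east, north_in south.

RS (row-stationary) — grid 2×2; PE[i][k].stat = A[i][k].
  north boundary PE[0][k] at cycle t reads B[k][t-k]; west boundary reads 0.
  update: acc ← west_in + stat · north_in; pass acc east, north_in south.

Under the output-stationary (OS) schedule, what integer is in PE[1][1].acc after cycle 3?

OS (2×2). Following PE[1][1] plus its west/north inputs:
  cycle 0: PE[0][1] → acc 0, east 0, south 0
  cycle 0: PE[1][0] → acc 0, east 0, south 0
  cycle 0: PE[1][1] → acc 0, east 0, south 0
  cycle 1: PE[0][1] → acc 63, east 7, south 9
  cycle 1: PE[1][0] → acc 4, east 2, south 2
  cycle 1: PE[1][1] → acc 0, east 0, south 0
  cycle 2: PE[0][1] → acc 119, east 8, south 7
  cycle 2: PE[1][0] → acc 36, east 8, south 4
  cycle 2: PE[1][1] → acc 18, east 2, south 9
  cycle 3: PE[0][1] → acc 119, east 0, south 0
  cycle 3: PE[1][0] → acc 36, east 0, south 0
  cycle 3: PE[1][1] → acc 74, east 8, south 7

PE[1][1].acc = 74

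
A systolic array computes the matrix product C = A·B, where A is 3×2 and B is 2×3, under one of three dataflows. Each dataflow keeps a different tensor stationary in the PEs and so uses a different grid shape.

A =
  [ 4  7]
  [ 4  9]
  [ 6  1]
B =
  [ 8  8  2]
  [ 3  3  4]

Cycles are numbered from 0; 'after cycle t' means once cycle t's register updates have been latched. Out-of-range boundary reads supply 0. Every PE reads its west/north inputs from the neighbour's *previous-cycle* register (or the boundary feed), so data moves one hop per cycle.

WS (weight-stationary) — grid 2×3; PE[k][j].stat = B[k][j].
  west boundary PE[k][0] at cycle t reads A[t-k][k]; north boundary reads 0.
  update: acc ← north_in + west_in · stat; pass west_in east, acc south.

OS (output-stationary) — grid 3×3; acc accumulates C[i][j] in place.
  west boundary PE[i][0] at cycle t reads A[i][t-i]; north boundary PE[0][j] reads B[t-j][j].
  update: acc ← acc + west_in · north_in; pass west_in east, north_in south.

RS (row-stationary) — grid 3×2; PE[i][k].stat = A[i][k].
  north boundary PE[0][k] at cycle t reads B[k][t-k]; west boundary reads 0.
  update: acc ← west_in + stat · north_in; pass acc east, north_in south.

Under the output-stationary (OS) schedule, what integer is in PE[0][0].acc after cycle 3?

Tracing OS — 3×3 array, target PE[0][0]:
  [0] (0,0) acc=32 (h:4 v:8)
  [1] (0,0) acc=53 (h:7 v:3)
  [2] (0,0) acc=53 (h:0 v:0)
  [3] (0,0) acc=53 (h:0 v:0)

PE[0][0].acc = 53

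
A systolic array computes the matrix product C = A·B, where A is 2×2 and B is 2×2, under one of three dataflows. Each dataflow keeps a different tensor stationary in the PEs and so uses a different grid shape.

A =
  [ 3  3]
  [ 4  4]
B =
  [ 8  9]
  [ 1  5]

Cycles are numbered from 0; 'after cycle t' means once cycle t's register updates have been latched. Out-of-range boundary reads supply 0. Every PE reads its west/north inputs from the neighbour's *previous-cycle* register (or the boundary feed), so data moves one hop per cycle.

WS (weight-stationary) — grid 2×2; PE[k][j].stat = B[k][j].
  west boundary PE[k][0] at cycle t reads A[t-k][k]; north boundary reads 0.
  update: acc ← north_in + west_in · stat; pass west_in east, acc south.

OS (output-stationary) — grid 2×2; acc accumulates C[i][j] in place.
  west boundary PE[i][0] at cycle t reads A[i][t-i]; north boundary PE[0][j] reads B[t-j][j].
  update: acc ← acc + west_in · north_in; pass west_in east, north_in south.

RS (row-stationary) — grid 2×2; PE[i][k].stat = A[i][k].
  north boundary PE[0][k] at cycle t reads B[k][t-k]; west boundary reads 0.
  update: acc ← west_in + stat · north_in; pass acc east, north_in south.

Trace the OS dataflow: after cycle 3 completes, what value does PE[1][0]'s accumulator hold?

OS 2×2: PE[1][0] cycle-by-cycle (with neighbour feeds):
  @0  [0,0]  acc 24  |  →3  ↓8
  @0  [1,0]  acc 0  |  →0  ↓0
  @1  [0,0]  acc 27  |  →3  ↓1
  @1  [1,0]  acc 32  |  →4  ↓8
  @2  [0,0]  acc 27  |  →0  ↓0
  @2  [1,0]  acc 36  |  →4  ↓1
  @3  [0,0]  acc 27  |  →0  ↓0
  @3  [1,0]  acc 36  |  →0  ↓0

PE[1][0].acc = 36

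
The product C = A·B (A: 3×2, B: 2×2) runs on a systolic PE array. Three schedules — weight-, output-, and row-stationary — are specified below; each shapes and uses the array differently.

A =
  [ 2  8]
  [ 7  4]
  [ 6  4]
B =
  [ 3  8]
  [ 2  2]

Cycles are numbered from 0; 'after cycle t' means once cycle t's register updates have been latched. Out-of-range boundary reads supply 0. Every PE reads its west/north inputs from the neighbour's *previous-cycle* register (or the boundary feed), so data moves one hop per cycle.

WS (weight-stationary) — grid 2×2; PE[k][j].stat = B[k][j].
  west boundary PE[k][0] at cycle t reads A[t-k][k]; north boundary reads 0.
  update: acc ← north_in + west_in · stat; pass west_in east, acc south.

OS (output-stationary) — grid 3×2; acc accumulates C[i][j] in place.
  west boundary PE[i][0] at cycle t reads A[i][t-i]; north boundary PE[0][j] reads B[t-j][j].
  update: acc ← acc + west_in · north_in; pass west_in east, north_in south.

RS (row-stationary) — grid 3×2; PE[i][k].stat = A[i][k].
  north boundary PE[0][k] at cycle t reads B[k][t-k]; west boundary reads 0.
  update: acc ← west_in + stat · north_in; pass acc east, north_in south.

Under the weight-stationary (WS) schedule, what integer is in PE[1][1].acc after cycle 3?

PE[1][1].acc = 64

WS (2×2). Following PE[1][1] plus its west/north inputs:
  t=0 PE[0][1]: acc=0 h=0 v=0
  t=0 PE[1][0]: acc=0 h=0 v=0
  t=0 PE[1][1]: acc=0 h=0 v=0
  t=1 PE[0][1]: acc=16 h=2 v=16
  t=1 PE[1][0]: acc=22 h=8 v=22
  t=1 PE[1][1]: acc=0 h=0 v=0
  t=2 PE[0][1]: acc=56 h=7 v=56
  t=2 PE[1][0]: acc=29 h=4 v=29
  t=2 PE[1][1]: acc=32 h=8 v=32
  t=3 PE[0][1]: acc=48 h=6 v=48
  t=3 PE[1][0]: acc=26 h=4 v=26
  t=3 PE[1][1]: acc=64 h=4 v=64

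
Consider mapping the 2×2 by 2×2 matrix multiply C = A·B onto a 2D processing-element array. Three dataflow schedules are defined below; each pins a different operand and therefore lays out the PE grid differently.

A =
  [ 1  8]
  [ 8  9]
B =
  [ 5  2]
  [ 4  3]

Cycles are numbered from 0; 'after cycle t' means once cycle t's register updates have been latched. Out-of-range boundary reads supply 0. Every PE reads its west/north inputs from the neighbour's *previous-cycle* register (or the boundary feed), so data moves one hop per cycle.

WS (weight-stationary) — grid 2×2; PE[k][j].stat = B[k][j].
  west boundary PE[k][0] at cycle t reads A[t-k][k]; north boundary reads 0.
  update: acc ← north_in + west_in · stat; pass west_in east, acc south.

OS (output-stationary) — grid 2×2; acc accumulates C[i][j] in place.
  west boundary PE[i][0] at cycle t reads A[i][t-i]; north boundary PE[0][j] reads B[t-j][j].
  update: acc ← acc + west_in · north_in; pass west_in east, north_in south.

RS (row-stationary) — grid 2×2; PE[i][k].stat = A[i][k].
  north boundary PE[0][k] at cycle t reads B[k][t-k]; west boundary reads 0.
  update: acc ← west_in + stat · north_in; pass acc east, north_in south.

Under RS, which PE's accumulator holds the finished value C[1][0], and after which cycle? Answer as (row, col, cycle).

(row, col, cycle) = (1, 1, 2)

RS: C[1][0] accumulates in PE[1][1]:
  t=0 PE[1][1]: acc=0 h=0 v=0
  t=1 PE[1][1]: acc=0 h=0 v=0
  t=2 PE[1][1]: acc=76 h=76 v=4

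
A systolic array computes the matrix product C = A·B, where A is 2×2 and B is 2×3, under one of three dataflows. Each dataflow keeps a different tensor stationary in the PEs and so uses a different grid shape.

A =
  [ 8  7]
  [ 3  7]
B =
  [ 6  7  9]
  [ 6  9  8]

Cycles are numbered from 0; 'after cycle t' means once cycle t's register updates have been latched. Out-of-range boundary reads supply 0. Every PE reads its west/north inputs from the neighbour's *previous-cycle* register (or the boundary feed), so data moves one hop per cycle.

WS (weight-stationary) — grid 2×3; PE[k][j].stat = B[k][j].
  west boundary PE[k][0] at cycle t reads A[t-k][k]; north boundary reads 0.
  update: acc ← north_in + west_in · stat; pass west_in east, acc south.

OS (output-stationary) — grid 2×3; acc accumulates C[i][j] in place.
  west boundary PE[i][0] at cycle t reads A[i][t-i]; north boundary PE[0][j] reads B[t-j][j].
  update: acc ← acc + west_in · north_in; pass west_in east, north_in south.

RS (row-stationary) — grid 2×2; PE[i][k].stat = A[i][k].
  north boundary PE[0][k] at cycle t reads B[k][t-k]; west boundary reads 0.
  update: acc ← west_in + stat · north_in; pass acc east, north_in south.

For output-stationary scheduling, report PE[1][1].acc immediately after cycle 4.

PE[1][1].acc = 84

OS 2×3: PE[1][1] cycle-by-cycle (with neighbour feeds):
  0: (0,1).acc=0  regs=<0,0>
  0: (1,0).acc=0  regs=<0,0>
  0: (1,1).acc=0  regs=<0,0>
  1: (0,1).acc=56  regs=<8,7>
  1: (1,0).acc=18  regs=<3,6>
  1: (1,1).acc=0  regs=<0,0>
  2: (0,1).acc=119  regs=<7,9>
  2: (1,0).acc=60  regs=<7,6>
  2: (1,1).acc=21  regs=<3,7>
  3: (0,1).acc=119  regs=<0,0>
  3: (1,0).acc=60  regs=<0,0>
  3: (1,1).acc=84  regs=<7,9>
  4: (0,1).acc=119  regs=<0,0>
  4: (1,0).acc=60  regs=<0,0>
  4: (1,1).acc=84  regs=<0,0>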